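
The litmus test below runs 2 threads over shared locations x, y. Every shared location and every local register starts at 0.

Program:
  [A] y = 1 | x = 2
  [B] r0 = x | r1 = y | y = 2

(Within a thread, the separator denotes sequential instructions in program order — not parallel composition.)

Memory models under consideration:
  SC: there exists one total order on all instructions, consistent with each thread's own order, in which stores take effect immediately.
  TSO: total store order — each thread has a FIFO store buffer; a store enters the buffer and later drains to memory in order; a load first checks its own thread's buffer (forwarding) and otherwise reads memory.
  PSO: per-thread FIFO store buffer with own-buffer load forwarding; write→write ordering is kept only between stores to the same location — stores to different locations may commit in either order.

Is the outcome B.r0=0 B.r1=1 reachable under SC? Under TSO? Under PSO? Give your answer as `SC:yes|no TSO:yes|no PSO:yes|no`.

SC:yes TSO:yes PSO:yes

outcome vector order: (B.r0,B.r1)
[SC] allowed = {0/0 0/1 2/1}
[TSO] allowed = {0/0 0/1 2/1}
[PSO] allowed = {0/0 0/1 2/0 2/1}
target 0/1 ∈ {SC,TSO,PSO}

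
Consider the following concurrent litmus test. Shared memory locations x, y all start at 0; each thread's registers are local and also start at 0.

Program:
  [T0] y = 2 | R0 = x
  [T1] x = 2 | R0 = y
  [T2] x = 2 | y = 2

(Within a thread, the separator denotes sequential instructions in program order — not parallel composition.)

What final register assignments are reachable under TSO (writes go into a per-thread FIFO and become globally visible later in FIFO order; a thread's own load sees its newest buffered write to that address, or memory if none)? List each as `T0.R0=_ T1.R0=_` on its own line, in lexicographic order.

T0.R0=0 T1.R0=0
T0.R0=0 T1.R0=2
T0.R0=2 T1.R0=0
T0.R0=2 T1.R0=2

outcome vector order: (T0.R0,T1.R0)
|TSO outcomes| = 4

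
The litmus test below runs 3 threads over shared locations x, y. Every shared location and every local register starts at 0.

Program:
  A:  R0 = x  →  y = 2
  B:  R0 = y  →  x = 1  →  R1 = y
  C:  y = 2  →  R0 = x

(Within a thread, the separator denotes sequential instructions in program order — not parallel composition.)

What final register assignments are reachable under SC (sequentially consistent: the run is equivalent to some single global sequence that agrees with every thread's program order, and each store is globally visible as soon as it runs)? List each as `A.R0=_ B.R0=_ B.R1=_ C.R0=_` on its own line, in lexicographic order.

outcome vector order: (A.R0,B.R0,B.R1,C.R0)
|SC outcomes| = 10

A.R0=0 B.R0=0 B.R1=0 C.R0=1
A.R0=0 B.R0=0 B.R1=2 C.R0=0
A.R0=0 B.R0=0 B.R1=2 C.R0=1
A.R0=0 B.R0=2 B.R1=2 C.R0=0
A.R0=0 B.R0=2 B.R1=2 C.R0=1
A.R0=1 B.R0=0 B.R1=0 C.R0=1
A.R0=1 B.R0=0 B.R1=2 C.R0=0
A.R0=1 B.R0=0 B.R1=2 C.R0=1
A.R0=1 B.R0=2 B.R1=2 C.R0=0
A.R0=1 B.R0=2 B.R1=2 C.R0=1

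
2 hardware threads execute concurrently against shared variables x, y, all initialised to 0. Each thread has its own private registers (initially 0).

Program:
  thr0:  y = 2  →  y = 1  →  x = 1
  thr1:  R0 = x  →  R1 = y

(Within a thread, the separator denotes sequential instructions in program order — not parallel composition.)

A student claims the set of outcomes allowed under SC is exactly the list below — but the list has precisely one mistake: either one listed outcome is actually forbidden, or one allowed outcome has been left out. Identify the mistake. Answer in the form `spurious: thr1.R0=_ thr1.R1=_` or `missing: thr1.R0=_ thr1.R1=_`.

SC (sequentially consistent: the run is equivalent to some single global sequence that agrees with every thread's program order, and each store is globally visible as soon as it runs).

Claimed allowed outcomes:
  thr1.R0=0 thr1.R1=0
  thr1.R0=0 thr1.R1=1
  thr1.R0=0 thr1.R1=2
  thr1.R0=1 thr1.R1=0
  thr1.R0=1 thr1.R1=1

spurious: thr1.R0=1 thr1.R1=0

outcome vector order: (thr1.R0,thr1.R1)
SC: 4 outcomes — {<0 0>; <0 1>; <0 2>; <1 1>}
claimed∖SC = {<1 0>}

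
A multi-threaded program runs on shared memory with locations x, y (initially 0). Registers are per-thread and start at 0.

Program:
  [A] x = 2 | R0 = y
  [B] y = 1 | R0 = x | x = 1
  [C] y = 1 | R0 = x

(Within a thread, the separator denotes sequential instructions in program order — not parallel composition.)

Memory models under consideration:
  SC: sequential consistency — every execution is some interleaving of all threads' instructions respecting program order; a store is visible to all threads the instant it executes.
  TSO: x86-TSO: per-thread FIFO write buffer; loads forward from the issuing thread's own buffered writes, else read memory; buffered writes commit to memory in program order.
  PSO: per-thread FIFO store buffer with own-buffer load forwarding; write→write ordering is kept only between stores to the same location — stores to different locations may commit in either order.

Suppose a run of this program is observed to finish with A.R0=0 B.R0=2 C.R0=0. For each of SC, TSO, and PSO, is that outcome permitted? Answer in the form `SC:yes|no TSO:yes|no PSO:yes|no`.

SC:no TSO:yes PSO:yes

outcome vector order: (A.R0,B.R0,C.R0)
under SC → <0 2 1>, <0 2 2>, <1 0 0>, <1 0 1>, <1 0 2>, <1 2 0>, <1 2 1>, <1 2 2>
under TSO → <0 0 0>, <0 0 1>, <0 0 2>, <0 2 0>, <0 2 1>, <0 2 2>, <1 0 0>, <1 0 1>, <1 0 2>, <1 2 0>, <1 2 1>, <1 2 2>
under PSO → <0 0 0>, <0 0 1>, <0 0 2>, <0 2 0>, <0 2 1>, <0 2 2>, <1 0 0>, <1 0 1>, <1 0 2>, <1 2 0>, <1 2 1>, <1 2 2>
target <0 2 0> ∈ {TSO,PSO}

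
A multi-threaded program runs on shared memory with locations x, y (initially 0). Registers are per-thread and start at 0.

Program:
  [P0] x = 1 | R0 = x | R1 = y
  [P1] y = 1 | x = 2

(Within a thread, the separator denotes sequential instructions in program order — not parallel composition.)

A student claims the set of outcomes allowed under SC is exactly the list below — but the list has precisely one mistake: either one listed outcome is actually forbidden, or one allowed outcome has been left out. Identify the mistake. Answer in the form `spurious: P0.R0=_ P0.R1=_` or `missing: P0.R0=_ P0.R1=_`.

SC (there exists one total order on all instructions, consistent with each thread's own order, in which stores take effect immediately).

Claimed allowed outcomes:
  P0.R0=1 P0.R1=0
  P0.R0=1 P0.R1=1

missing: P0.R0=2 P0.R1=1

outcome vector order: (P0.R0,P0.R1)
under SC → 10, 11, 21
SC∖claimed = {21}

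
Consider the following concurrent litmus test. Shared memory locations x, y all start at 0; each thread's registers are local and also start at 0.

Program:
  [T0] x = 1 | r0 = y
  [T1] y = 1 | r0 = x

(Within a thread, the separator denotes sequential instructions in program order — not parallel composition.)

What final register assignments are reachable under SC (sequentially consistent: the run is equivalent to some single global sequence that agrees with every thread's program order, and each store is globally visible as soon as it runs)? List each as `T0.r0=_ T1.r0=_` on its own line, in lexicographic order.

outcome vector order: (T0.r0,T1.r0)
|SC outcomes| = 3

T0.r0=0 T1.r0=1
T0.r0=1 T1.r0=0
T0.r0=1 T1.r0=1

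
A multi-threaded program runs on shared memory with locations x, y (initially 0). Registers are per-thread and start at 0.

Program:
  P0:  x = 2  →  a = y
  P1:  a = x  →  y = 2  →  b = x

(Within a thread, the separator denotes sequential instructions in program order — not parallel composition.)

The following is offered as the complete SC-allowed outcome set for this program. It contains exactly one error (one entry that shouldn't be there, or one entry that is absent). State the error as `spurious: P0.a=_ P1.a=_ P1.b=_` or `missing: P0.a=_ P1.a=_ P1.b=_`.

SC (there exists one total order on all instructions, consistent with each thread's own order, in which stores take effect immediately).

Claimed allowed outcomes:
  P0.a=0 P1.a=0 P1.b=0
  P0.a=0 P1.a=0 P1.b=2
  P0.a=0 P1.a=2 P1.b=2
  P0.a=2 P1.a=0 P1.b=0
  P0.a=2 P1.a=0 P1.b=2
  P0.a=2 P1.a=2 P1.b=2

outcome vector order: (P0.a,P1.a,P1.b)
[SC] allowed = {(0,0,2), (0,2,2), (2,0,0), (2,0,2), (2,2,2)}
claimed∖SC = {(0,0,0)}

spurious: P0.a=0 P1.a=0 P1.b=0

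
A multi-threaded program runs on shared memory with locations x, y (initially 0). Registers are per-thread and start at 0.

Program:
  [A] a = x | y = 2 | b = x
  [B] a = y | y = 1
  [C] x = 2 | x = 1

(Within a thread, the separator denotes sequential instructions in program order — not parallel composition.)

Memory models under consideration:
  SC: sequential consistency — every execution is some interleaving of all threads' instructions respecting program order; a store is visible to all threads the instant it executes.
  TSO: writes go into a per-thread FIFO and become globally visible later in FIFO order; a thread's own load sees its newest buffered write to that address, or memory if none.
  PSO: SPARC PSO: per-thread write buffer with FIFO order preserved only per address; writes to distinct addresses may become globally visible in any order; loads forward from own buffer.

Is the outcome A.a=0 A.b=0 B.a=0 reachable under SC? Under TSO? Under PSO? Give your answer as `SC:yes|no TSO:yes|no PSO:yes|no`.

outcome vector order: (A.a,A.b,B.a)
SC: 12 outcomes — {(0,0,0); (0,0,2); (0,1,0); (0,1,2); (0,2,0); (0,2,2); (1,1,0); (1,1,2); (2,1,0); (2,1,2); (2,2,0); (2,2,2)}
TSO: 12 outcomes — {(0,0,0); (0,0,2); (0,1,0); (0,1,2); (0,2,0); (0,2,2); (1,1,0); (1,1,2); (2,1,0); (2,1,2); (2,2,0); (2,2,2)}
PSO: 12 outcomes — {(0,0,0); (0,0,2); (0,1,0); (0,1,2); (0,2,0); (0,2,2); (1,1,0); (1,1,2); (2,1,0); (2,1,2); (2,2,0); (2,2,2)}
target (0,0,0) ∈ {SC,TSO,PSO}

SC:yes TSO:yes PSO:yes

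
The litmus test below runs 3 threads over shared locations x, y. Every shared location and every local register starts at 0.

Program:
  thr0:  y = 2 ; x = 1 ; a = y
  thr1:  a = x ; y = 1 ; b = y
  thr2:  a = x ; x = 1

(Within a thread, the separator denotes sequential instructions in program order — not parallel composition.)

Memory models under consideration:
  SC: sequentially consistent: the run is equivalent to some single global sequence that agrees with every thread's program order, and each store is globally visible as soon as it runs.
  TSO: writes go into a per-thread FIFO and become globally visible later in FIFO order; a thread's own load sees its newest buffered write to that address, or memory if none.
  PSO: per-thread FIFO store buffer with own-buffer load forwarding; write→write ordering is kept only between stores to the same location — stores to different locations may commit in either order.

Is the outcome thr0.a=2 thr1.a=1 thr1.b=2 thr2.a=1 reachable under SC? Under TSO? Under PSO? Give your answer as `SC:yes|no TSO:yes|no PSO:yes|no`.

outcome vector order: (thr0.a,thr1.a,thr1.b,thr2.a)
SC: 11 outcomes — {1/0/1/0 1/0/1/1 1/1/1/0 1/1/1/1 2/0/1/0 2/0/1/1 2/0/2/0 2/0/2/1 2/1/1/0 2/1/1/1 2/1/2/0}
TSO: 11 outcomes — {1/0/1/0 1/0/1/1 1/1/1/0 1/1/1/1 2/0/1/0 2/0/1/1 2/0/2/0 2/0/2/1 2/1/1/0 2/1/1/1 2/1/2/0}
PSO: 12 outcomes — {1/0/1/0 1/0/1/1 1/1/1/0 1/1/1/1 2/0/1/0 2/0/1/1 2/0/2/0 2/0/2/1 2/1/1/0 2/1/1/1 2/1/2/0 2/1/2/1}
target 2/1/2/1 ∈ {PSO}

SC:no TSO:no PSO:yes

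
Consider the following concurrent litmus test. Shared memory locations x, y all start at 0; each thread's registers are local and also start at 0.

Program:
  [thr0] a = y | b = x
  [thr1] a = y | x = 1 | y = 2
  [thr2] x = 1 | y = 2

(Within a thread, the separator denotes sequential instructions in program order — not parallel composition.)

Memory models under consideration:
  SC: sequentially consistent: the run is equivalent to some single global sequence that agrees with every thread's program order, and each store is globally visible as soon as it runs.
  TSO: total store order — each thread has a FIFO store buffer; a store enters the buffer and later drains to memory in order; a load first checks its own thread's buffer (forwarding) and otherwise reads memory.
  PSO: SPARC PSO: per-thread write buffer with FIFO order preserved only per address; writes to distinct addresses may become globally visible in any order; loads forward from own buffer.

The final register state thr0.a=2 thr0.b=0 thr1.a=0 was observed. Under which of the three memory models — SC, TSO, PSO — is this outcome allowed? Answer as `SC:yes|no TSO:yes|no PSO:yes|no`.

outcome vector order: (thr0.a,thr0.b,thr1.a)
[SC] allowed = {000 002 010 012 210 212}
[TSO] allowed = {000 002 010 012 210 212}
[PSO] allowed = {000 002 010 012 200 202 210 212}
target 200 ∈ {PSO}

SC:no TSO:no PSO:yes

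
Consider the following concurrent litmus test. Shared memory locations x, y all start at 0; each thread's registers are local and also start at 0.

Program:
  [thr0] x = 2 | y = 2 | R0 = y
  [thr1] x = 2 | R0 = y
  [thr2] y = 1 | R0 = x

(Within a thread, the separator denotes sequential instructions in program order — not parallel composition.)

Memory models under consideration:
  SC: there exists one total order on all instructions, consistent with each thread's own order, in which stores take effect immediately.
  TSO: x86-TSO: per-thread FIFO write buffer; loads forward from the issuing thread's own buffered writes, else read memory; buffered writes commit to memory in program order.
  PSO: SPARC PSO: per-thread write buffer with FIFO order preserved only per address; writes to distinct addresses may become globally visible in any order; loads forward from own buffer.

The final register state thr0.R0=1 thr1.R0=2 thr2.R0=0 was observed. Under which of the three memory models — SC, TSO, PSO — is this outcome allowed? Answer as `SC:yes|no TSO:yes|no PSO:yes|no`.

SC:no TSO:yes PSO:yes

outcome vector order: (thr0.R0,thr1.R0,thr2.R0)
SC (8): (1,0,2), (1,1,2), (1,2,2), (2,0,2), (2,1,0), (2,1,2), (2,2,0), (2,2,2)
TSO (12): (1,0,0), (1,0,2), (1,1,0), (1,1,2), (1,2,0), (1,2,2), (2,0,0), (2,0,2), (2,1,0), (2,1,2), (2,2,0), (2,2,2)
PSO (12): (1,0,0), (1,0,2), (1,1,0), (1,1,2), (1,2,0), (1,2,2), (2,0,0), (2,0,2), (2,1,0), (2,1,2), (2,2,0), (2,2,2)
target (1,2,0) ∈ {TSO,PSO}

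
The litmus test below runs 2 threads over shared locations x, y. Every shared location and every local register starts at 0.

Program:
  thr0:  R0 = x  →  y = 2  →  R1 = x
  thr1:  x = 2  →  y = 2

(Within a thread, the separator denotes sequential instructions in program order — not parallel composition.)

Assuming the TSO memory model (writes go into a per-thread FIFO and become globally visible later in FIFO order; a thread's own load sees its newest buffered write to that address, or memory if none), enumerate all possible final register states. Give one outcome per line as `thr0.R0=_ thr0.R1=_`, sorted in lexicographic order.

outcome vector order: (thr0.R0,thr0.R1)
|TSO outcomes| = 3

thr0.R0=0 thr0.R1=0
thr0.R0=0 thr0.R1=2
thr0.R0=2 thr0.R1=2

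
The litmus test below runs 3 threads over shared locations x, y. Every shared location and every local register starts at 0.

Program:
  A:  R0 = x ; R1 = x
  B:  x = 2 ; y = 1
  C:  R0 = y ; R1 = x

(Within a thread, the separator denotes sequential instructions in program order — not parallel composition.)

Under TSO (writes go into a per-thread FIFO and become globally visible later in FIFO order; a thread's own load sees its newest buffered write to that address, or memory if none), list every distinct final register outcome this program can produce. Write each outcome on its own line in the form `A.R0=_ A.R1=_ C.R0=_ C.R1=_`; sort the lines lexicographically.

outcome vector order: (A.R0,A.R1,C.R0,C.R1)
|TSO outcomes| = 9

A.R0=0 A.R1=0 C.R0=0 C.R1=0
A.R0=0 A.R1=0 C.R0=0 C.R1=2
A.R0=0 A.R1=0 C.R0=1 C.R1=2
A.R0=0 A.R1=2 C.R0=0 C.R1=0
A.R0=0 A.R1=2 C.R0=0 C.R1=2
A.R0=0 A.R1=2 C.R0=1 C.R1=2
A.R0=2 A.R1=2 C.R0=0 C.R1=0
A.R0=2 A.R1=2 C.R0=0 C.R1=2
A.R0=2 A.R1=2 C.R0=1 C.R1=2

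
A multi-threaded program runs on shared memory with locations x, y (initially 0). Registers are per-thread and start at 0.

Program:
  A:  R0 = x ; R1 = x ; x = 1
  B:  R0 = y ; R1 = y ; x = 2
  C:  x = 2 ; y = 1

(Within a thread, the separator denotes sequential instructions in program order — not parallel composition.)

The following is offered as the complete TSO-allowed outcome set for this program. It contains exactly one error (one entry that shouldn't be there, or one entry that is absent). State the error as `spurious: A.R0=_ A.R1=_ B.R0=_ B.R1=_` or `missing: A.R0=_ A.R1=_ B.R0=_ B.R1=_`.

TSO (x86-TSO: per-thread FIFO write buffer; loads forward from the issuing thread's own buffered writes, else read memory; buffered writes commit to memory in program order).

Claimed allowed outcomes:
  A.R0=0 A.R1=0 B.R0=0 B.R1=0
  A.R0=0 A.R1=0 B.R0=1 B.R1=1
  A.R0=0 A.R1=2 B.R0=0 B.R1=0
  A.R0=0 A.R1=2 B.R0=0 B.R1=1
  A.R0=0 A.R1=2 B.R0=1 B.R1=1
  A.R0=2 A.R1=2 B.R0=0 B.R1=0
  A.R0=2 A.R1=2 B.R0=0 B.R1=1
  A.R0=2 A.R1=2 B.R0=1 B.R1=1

missing: A.R0=0 A.R1=0 B.R0=0 B.R1=1

outcome vector order: (A.R0,A.R1,B.R0,B.R1)
under TSO → <0 0 0 0>; <0 0 0 1>; <0 0 1 1>; <0 2 0 0>; <0 2 0 1>; <0 2 1 1>; <2 2 0 0>; <2 2 0 1>; <2 2 1 1>
TSO∖claimed = {<0 0 0 1>}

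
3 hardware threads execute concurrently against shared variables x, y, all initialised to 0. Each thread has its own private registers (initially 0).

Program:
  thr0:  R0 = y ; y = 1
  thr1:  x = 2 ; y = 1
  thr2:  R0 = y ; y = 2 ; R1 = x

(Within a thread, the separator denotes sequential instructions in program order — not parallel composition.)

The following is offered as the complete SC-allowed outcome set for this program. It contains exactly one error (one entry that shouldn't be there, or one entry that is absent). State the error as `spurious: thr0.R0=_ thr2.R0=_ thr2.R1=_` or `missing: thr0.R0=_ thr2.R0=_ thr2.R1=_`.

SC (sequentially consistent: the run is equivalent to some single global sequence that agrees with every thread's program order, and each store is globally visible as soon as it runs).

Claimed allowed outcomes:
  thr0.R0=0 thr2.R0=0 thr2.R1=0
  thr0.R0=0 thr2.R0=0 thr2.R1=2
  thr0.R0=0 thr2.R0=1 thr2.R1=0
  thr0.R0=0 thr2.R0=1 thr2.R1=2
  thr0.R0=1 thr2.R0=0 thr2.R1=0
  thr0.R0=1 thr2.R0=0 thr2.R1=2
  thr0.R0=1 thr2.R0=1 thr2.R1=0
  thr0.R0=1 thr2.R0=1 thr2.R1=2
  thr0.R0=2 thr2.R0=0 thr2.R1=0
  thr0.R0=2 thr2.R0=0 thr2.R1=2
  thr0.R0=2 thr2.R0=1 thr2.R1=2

spurious: thr0.R0=1 thr2.R0=1 thr2.R1=0

outcome vector order: (thr0.R0,thr2.R0,thr2.R1)
SC (10): <0 0 0>; <0 0 2>; <0 1 0>; <0 1 2>; <1 0 0>; <1 0 2>; <1 1 2>; <2 0 0>; <2 0 2>; <2 1 2>
claimed∖SC = {<1 1 0>}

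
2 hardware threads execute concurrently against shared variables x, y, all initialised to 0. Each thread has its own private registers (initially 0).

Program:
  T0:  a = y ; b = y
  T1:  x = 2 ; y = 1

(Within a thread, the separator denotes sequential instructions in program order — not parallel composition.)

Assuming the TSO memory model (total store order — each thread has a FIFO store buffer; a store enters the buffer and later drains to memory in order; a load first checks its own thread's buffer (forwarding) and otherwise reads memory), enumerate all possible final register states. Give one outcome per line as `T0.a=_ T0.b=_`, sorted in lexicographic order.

T0.a=0 T0.b=0
T0.a=0 T0.b=1
T0.a=1 T0.b=1

outcome vector order: (T0.a,T0.b)
|TSO outcomes| = 3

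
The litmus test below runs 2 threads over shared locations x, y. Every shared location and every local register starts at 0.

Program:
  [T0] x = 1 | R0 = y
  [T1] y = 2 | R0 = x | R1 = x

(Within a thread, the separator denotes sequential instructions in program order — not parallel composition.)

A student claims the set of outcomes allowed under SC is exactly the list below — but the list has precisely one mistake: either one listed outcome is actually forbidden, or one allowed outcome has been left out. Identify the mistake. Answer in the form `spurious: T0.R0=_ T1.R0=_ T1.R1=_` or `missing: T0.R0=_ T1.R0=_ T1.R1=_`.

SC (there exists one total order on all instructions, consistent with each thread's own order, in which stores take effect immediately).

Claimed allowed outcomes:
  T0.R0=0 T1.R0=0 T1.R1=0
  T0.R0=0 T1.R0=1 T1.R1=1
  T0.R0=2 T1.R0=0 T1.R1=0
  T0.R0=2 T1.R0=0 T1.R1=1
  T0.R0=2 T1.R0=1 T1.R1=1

spurious: T0.R0=0 T1.R0=0 T1.R1=0

outcome vector order: (T0.R0,T1.R0,T1.R1)
SC (4): <0 1 1> <2 0 0> <2 0 1> <2 1 1>
claimed∖SC = {<0 0 0>}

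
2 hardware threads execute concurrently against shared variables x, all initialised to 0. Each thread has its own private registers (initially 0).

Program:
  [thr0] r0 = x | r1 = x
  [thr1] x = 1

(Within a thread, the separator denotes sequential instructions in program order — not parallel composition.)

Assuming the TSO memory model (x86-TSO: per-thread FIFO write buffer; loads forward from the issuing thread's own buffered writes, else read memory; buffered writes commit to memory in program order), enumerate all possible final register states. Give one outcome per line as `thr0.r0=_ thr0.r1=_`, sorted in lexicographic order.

outcome vector order: (thr0.r0,thr0.r1)
|TSO outcomes| = 3

thr0.r0=0 thr0.r1=0
thr0.r0=0 thr0.r1=1
thr0.r0=1 thr0.r1=1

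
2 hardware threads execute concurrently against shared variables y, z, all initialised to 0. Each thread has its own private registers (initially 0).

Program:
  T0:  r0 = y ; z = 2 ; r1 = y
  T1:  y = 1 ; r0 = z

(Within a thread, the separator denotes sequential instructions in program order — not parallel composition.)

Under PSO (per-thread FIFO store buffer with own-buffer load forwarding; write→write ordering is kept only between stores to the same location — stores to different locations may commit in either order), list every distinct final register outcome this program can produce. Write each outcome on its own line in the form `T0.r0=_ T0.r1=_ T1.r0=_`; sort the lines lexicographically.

outcome vector order: (T0.r0,T0.r1,T1.r0)
|PSO outcomes| = 6

T0.r0=0 T0.r1=0 T1.r0=0
T0.r0=0 T0.r1=0 T1.r0=2
T0.r0=0 T0.r1=1 T1.r0=0
T0.r0=0 T0.r1=1 T1.r0=2
T0.r0=1 T0.r1=1 T1.r0=0
T0.r0=1 T0.r1=1 T1.r0=2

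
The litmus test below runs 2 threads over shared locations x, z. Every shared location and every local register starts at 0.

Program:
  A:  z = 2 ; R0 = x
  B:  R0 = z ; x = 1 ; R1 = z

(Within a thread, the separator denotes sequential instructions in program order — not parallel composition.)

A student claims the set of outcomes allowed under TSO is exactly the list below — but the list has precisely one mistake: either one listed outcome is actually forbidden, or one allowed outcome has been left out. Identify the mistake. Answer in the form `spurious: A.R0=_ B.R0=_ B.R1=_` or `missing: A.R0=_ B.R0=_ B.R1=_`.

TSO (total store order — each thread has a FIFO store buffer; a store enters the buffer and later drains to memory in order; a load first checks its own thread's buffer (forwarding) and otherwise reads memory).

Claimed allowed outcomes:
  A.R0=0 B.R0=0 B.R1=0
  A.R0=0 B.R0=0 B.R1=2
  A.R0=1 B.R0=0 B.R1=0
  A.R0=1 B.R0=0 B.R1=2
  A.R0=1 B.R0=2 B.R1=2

outcome vector order: (A.R0,B.R0,B.R1)
[TSO] allowed = {(0,0,0), (0,0,2), (0,2,2), (1,0,0), (1,0,2), (1,2,2)}
TSO∖claimed = {(0,2,2)}

missing: A.R0=0 B.R0=2 B.R1=2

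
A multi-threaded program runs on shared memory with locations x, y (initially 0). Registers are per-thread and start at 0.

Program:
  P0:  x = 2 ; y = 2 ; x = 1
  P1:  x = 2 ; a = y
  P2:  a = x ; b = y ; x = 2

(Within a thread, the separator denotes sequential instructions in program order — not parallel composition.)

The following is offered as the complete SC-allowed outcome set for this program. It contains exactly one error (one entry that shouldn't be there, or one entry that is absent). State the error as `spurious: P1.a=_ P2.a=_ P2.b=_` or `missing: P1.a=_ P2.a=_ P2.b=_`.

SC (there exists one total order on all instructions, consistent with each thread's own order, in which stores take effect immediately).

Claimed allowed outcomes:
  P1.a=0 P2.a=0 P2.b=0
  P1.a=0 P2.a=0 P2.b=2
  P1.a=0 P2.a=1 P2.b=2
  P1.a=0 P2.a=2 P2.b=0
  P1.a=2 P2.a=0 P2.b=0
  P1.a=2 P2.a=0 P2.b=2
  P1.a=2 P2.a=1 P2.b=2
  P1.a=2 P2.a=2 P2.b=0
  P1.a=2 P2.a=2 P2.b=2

outcome vector order: (P1.a,P2.a,P2.b)
[SC] allowed = {000 002 012 020 022 200 202 212 220 222}
SC∖claimed = {022}

missing: P1.a=0 P2.a=2 P2.b=2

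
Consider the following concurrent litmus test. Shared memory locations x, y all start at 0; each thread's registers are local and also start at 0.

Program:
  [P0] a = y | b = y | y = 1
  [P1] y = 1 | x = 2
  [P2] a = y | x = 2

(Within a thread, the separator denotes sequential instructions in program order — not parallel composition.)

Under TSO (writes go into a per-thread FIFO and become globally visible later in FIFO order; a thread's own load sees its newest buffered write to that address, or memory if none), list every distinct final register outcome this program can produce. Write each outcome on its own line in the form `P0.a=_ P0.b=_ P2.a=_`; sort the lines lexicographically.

outcome vector order: (P0.a,P0.b,P2.a)
|TSO outcomes| = 6

P0.a=0 P0.b=0 P2.a=0
P0.a=0 P0.b=0 P2.a=1
P0.a=0 P0.b=1 P2.a=0
P0.a=0 P0.b=1 P2.a=1
P0.a=1 P0.b=1 P2.a=0
P0.a=1 P0.b=1 P2.a=1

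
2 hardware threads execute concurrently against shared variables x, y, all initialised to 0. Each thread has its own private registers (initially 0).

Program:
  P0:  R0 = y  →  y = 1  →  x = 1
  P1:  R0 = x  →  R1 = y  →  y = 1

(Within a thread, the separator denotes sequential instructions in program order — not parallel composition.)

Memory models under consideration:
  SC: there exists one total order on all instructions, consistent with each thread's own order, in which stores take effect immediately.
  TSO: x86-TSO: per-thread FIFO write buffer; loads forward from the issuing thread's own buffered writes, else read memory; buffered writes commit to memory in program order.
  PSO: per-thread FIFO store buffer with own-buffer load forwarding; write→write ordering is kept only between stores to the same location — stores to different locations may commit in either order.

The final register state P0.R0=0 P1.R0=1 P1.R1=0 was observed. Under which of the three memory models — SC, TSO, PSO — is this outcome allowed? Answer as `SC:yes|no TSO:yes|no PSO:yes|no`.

SC:no TSO:no PSO:yes

outcome vector order: (P0.R0,P1.R0,P1.R1)
[SC] allowed = {0/0/0, 0/0/1, 0/1/1, 1/0/0}
[TSO] allowed = {0/0/0, 0/0/1, 0/1/1, 1/0/0}
[PSO] allowed = {0/0/0, 0/0/1, 0/1/0, 0/1/1, 1/0/0}
target 0/1/0 ∈ {PSO}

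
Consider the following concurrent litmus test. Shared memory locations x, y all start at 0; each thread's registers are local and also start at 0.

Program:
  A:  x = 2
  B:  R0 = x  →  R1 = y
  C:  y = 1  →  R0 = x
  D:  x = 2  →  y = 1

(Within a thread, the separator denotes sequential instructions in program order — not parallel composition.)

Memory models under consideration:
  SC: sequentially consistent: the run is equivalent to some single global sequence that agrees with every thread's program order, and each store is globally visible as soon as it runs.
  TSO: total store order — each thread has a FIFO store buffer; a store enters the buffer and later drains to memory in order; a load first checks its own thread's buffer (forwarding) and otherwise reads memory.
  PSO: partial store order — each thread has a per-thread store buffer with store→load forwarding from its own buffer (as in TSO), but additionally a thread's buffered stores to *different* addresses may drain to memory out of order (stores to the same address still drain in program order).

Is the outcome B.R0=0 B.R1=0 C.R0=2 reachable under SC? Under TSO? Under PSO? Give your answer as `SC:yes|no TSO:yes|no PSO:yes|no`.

SC:yes TSO:yes PSO:yes

outcome vector order: (B.R0,B.R1,C.R0)
under SC → 0/0/0; 0/0/2; 0/1/0; 0/1/2; 2/0/2; 2/1/0; 2/1/2
under TSO → 0/0/0; 0/0/2; 0/1/0; 0/1/2; 2/0/0; 2/0/2; 2/1/0; 2/1/2
under PSO → 0/0/0; 0/0/2; 0/1/0; 0/1/2; 2/0/0; 2/0/2; 2/1/0; 2/1/2
target 0/0/2 ∈ {SC,TSO,PSO}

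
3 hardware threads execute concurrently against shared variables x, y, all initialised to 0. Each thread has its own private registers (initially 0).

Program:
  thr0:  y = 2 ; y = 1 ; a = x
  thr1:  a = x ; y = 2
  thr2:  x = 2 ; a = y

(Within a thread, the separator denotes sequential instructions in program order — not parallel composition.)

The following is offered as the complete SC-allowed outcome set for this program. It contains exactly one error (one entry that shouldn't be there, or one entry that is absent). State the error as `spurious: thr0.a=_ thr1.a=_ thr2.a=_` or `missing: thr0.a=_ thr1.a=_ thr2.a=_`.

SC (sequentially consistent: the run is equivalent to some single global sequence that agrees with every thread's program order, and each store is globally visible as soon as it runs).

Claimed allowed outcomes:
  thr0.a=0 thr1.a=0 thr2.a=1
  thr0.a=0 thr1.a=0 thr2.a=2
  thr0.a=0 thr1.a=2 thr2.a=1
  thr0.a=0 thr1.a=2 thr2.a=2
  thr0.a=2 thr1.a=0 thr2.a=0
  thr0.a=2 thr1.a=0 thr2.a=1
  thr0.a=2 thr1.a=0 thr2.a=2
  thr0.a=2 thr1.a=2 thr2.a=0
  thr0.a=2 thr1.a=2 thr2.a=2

missing: thr0.a=2 thr1.a=2 thr2.a=1

outcome vector order: (thr0.a,thr1.a,thr2.a)
under SC → <0 0 1>; <0 0 2>; <0 2 1>; <0 2 2>; <2 0 0>; <2 0 1>; <2 0 2>; <2 2 0>; <2 2 1>; <2 2 2>
SC∖claimed = {<2 2 1>}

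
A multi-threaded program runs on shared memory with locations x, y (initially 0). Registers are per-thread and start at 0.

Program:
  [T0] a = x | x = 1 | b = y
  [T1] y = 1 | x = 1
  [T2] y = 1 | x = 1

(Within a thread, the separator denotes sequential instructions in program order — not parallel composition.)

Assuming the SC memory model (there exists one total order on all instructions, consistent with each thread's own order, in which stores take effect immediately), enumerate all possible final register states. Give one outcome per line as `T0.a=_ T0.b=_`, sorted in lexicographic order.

T0.a=0 T0.b=0
T0.a=0 T0.b=1
T0.a=1 T0.b=1

outcome vector order: (T0.a,T0.b)
|SC outcomes| = 3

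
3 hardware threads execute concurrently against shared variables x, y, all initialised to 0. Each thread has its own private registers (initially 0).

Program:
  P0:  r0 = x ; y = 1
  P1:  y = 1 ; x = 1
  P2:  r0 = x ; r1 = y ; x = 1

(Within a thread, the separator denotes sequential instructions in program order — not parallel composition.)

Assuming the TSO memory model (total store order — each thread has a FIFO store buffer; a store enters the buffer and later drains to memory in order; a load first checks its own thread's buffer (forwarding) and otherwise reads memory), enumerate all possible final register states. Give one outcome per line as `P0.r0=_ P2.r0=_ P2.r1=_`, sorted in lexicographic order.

outcome vector order: (P0.r0,P2.r0,P2.r1)
|TSO outcomes| = 6

P0.r0=0 P2.r0=0 P2.r1=0
P0.r0=0 P2.r0=0 P2.r1=1
P0.r0=0 P2.r0=1 P2.r1=1
P0.r0=1 P2.r0=0 P2.r1=0
P0.r0=1 P2.r0=0 P2.r1=1
P0.r0=1 P2.r0=1 P2.r1=1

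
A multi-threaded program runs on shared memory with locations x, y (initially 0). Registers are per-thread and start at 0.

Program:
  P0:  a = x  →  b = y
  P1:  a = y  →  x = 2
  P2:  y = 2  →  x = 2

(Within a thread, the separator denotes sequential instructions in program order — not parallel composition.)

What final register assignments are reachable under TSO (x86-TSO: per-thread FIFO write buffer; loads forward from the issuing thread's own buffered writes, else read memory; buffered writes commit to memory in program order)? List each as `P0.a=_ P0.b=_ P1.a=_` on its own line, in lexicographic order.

P0.a=0 P0.b=0 P1.a=0
P0.a=0 P0.b=0 P1.a=2
P0.a=0 P0.b=2 P1.a=0
P0.a=0 P0.b=2 P1.a=2
P0.a=2 P0.b=0 P1.a=0
P0.a=2 P0.b=2 P1.a=0
P0.a=2 P0.b=2 P1.a=2

outcome vector order: (P0.a,P0.b,P1.a)
|TSO outcomes| = 7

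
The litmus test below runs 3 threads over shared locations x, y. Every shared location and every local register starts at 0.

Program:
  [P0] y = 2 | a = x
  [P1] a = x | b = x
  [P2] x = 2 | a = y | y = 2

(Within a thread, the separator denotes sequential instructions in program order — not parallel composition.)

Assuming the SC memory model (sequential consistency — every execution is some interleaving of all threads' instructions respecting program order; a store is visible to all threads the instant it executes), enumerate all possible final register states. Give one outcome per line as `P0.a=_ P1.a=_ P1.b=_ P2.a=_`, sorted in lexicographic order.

outcome vector order: (P0.a,P1.a,P1.b,P2.a)
|SC outcomes| = 9

P0.a=0 P1.a=0 P1.b=0 P2.a=2
P0.a=0 P1.a=0 P1.b=2 P2.a=2
P0.a=0 P1.a=2 P1.b=2 P2.a=2
P0.a=2 P1.a=0 P1.b=0 P2.a=0
P0.a=2 P1.a=0 P1.b=0 P2.a=2
P0.a=2 P1.a=0 P1.b=2 P2.a=0
P0.a=2 P1.a=0 P1.b=2 P2.a=2
P0.a=2 P1.a=2 P1.b=2 P2.a=0
P0.a=2 P1.a=2 P1.b=2 P2.a=2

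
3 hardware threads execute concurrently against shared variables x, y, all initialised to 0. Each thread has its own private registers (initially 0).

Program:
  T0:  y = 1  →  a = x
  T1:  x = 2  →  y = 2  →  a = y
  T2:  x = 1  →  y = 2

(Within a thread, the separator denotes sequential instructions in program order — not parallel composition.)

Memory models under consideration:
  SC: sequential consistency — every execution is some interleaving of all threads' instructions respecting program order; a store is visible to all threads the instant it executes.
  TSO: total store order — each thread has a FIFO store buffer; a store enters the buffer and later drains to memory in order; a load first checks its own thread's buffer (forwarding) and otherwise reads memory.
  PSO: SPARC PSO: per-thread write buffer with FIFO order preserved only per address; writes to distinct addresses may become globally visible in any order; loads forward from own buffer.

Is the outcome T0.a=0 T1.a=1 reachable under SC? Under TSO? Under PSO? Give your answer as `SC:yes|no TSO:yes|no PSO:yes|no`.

SC:no TSO:yes PSO:yes

outcome vector order: (T0.a,T1.a)
SC: 5 outcomes — {02; 11; 12; 21; 22}
TSO: 6 outcomes — {01; 02; 11; 12; 21; 22}
PSO: 6 outcomes — {01; 02; 11; 12; 21; 22}
target 01 ∈ {TSO,PSO}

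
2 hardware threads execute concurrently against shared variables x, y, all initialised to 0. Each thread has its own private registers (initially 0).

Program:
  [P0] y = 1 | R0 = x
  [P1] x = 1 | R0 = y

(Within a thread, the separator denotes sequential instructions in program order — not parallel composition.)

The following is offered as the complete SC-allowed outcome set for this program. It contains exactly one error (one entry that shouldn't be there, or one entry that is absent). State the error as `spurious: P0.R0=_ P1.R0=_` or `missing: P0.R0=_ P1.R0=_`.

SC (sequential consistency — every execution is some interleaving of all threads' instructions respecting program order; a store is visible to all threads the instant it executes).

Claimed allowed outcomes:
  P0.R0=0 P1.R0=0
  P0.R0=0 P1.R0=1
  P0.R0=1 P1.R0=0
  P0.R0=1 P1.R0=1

spurious: P0.R0=0 P1.R0=0

outcome vector order: (P0.R0,P1.R0)
SC (3): <0 1> <1 0> <1 1>
claimed∖SC = {<0 0>}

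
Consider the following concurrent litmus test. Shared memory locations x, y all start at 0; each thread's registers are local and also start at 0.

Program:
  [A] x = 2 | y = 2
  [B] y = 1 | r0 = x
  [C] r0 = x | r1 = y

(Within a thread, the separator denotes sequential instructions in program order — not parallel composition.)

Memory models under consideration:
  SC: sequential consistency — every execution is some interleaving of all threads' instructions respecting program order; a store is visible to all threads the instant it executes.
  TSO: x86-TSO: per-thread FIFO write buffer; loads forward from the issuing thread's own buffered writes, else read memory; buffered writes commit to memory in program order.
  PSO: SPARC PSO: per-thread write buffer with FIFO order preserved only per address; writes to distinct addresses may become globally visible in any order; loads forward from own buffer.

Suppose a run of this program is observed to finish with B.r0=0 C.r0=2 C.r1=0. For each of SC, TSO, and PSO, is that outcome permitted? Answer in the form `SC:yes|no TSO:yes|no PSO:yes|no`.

SC:no TSO:yes PSO:yes

outcome vector order: (B.r0,C.r0,C.r1)
SC: 11 outcomes — {000; 001; 002; 021; 022; 200; 201; 202; 220; 221; 222}
TSO: 12 outcomes — {000; 001; 002; 020; 021; 022; 200; 201; 202; 220; 221; 222}
PSO: 12 outcomes — {000; 001; 002; 020; 021; 022; 200; 201; 202; 220; 221; 222}
target 020 ∈ {TSO,PSO}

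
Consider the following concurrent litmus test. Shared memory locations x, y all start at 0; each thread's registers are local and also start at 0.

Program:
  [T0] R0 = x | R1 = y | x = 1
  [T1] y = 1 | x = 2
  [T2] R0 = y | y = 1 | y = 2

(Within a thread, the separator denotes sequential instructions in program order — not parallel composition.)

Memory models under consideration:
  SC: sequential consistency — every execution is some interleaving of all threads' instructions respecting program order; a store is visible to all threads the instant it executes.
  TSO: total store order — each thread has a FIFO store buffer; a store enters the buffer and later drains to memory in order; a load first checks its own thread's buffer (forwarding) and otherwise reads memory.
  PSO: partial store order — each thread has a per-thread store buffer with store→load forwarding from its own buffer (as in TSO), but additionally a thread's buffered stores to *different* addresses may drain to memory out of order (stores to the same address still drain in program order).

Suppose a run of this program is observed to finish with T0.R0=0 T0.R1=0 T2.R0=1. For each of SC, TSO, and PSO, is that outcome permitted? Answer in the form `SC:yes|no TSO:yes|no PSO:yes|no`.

outcome vector order: (T0.R0,T0.R1,T2.R0)
SC: 10 outcomes — {(0,0,0), (0,0,1), (0,1,0), (0,1,1), (0,2,0), (0,2,1), (2,1,0), (2,1,1), (2,2,0), (2,2,1)}
TSO: 10 outcomes — {(0,0,0), (0,0,1), (0,1,0), (0,1,1), (0,2,0), (0,2,1), (2,1,0), (2,1,1), (2,2,0), (2,2,1)}
PSO: 12 outcomes — {(0,0,0), (0,0,1), (0,1,0), (0,1,1), (0,2,0), (0,2,1), (2,0,0), (2,0,1), (2,1,0), (2,1,1), (2,2,0), (2,2,1)}
target (0,0,1) ∈ {SC,TSO,PSO}

SC:yes TSO:yes PSO:yes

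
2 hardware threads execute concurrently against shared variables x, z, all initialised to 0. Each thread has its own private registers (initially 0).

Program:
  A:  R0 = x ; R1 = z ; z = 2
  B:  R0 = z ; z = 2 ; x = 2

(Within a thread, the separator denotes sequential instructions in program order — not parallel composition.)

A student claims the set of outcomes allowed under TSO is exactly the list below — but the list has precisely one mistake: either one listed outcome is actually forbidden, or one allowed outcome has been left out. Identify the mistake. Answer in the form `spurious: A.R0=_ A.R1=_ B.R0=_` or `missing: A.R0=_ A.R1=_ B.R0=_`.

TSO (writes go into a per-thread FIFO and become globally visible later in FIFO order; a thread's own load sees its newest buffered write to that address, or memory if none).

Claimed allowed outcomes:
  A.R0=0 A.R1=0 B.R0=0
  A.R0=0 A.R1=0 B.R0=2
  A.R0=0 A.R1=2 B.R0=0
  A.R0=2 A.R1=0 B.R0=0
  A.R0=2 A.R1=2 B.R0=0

outcome vector order: (A.R0,A.R1,B.R0)
[TSO] allowed = {000; 002; 020; 220}
claimed∖TSO = {200}

spurious: A.R0=2 A.R1=0 B.R0=0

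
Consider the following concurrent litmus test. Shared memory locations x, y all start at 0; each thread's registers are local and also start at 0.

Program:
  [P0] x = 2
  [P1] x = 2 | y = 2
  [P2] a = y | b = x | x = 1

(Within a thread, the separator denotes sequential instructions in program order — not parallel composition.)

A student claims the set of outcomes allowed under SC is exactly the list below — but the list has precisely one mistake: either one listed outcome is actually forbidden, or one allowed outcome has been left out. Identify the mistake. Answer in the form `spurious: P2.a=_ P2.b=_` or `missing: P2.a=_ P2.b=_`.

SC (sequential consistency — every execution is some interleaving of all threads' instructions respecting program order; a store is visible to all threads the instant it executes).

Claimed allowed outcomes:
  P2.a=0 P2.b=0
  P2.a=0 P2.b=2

outcome vector order: (P2.a,P2.b)
under SC → 0/0 0/2 2/2
SC∖claimed = {2/2}

missing: P2.a=2 P2.b=2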